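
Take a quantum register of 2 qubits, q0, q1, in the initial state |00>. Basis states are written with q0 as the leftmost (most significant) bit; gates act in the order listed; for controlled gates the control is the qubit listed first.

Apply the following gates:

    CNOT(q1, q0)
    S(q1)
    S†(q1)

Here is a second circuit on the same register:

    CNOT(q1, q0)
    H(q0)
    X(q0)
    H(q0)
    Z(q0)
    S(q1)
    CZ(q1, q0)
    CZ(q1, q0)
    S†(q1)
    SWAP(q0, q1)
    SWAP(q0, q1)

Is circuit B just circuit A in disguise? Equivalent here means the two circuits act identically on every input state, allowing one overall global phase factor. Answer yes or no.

Yes — the two circuits implement the same unitary up to a global phase.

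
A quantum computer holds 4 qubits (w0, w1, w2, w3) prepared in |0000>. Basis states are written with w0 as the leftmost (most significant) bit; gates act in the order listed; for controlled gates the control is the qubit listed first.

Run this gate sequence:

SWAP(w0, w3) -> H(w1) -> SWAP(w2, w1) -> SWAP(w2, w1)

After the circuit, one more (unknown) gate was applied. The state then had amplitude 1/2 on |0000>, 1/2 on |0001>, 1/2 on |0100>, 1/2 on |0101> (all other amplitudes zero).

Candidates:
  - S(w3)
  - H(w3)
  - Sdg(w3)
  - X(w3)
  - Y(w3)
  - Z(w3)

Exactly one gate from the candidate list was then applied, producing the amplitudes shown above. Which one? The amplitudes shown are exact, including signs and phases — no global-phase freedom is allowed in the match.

The unique candidate consistent with the amplitudes is H(w3). Key observation: steps 3-4 multiply out to the identity, so the circuit reduces to the remaining gates.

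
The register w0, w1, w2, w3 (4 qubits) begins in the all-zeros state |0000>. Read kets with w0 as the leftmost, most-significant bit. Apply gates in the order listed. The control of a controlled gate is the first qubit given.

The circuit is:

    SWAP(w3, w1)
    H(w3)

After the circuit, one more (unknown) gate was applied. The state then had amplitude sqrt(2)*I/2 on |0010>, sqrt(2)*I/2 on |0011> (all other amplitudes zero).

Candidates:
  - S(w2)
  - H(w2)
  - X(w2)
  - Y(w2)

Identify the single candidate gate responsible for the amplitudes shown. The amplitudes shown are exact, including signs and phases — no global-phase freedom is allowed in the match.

The applied gate was Y(w2).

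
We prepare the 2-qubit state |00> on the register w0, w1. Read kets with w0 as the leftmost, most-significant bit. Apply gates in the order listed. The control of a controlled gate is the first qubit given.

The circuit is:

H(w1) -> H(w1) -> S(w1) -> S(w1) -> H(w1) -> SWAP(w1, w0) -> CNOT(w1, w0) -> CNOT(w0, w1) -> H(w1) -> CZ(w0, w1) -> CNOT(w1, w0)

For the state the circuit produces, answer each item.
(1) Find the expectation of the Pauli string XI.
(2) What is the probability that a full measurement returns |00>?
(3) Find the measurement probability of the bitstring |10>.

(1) The observable XI averages to 1.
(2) Outcome |00> occurs with probability 1/4.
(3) Outcome |10> occurs with probability 1/4.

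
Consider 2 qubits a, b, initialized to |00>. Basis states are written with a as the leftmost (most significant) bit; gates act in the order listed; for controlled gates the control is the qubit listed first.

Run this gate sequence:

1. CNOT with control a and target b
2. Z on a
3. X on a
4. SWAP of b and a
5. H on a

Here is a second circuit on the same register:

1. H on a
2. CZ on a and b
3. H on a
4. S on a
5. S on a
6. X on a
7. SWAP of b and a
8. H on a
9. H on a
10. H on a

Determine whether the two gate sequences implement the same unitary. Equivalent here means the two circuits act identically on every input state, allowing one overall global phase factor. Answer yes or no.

No, they are not equivalent — no single phase factor reconciles the two unitaries.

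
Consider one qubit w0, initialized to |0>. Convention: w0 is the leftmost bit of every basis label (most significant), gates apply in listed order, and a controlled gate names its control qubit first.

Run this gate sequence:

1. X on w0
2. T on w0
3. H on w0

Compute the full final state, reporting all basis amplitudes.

The resulting statevector has amplitude sqrt(2)*exp(I*pi/4)/2 on |0>, -sqrt(2)*exp(I*pi/4)/2 on |1>.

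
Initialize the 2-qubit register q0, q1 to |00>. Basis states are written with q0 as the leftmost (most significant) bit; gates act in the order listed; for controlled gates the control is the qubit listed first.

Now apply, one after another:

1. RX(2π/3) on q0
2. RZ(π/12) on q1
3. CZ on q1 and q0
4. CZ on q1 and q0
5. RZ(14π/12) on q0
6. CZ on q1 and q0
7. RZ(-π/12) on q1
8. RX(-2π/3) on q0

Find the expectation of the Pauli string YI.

In the final state, YI has expectation -sqrt(3)/4 - 3/8.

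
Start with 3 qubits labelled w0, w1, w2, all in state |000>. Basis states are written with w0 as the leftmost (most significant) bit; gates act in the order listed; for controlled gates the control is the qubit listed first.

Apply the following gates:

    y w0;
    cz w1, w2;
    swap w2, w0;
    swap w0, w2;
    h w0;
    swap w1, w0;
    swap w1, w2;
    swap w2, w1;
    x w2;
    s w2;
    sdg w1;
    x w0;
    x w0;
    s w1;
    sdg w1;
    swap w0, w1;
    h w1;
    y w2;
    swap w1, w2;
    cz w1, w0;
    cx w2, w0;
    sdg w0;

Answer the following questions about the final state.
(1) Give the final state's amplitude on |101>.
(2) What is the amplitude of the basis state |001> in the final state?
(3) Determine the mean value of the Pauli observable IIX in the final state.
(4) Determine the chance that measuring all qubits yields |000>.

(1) The final state's coefficient on |101> equals 1/2. Key observation: steps 11-14 multiply out to the identity, so the circuit reduces to the remaining gates.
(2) The final state's coefficient on |001> equals -1/2.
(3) The observable IIX averages to 0.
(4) A full measurement returns |000> with probability 1/4.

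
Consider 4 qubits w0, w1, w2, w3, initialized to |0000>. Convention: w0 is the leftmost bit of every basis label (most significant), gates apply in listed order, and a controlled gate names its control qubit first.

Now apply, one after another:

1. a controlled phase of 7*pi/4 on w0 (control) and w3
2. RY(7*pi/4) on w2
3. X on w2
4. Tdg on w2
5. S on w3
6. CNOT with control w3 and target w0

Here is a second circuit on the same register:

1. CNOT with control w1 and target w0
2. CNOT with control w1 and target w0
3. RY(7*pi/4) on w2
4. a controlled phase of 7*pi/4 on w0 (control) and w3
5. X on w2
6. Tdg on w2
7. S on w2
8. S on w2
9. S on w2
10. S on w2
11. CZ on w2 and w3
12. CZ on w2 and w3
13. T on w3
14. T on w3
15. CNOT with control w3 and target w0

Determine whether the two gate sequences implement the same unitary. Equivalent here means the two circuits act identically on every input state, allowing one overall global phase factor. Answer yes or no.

Yes, they are equivalent — the unitaries differ by at most a global phase.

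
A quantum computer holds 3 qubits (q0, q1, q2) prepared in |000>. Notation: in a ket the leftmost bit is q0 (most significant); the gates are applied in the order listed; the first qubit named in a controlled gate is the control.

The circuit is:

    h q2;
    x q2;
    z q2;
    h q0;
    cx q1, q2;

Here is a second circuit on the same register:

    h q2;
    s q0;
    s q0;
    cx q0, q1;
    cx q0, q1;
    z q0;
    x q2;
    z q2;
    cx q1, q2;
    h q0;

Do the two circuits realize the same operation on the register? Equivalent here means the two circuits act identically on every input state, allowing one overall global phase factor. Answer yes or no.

Yes: on every input state the two circuits agree up to one overall phase factor.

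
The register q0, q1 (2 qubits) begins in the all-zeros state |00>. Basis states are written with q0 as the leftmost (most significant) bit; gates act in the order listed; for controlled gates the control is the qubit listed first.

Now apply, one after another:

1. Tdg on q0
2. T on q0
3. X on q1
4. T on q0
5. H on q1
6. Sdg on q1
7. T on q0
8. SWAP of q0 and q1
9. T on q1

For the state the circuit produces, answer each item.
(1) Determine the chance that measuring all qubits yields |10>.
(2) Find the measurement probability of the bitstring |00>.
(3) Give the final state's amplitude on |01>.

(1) A full measurement returns |10> with probability 1/2.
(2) Outcome |00> occurs with probability 1/2.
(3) |01> carries amplitude 0 in the final state.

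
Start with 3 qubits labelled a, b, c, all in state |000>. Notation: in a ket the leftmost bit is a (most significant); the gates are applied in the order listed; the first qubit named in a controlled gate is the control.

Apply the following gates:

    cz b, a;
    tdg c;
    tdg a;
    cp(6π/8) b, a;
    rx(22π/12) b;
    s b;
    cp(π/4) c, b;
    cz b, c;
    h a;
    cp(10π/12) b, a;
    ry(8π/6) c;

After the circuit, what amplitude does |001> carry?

The amplitude on |001> is -3/8 - sqrt(3)/8.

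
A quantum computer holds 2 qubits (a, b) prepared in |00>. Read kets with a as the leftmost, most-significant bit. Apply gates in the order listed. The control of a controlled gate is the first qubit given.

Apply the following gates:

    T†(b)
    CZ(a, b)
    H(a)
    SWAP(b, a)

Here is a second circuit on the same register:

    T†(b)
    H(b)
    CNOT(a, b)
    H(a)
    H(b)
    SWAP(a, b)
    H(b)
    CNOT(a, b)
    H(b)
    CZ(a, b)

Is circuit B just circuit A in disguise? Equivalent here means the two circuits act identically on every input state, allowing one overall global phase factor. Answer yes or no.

Yes: on every input state the two circuits agree up to one overall phase factor.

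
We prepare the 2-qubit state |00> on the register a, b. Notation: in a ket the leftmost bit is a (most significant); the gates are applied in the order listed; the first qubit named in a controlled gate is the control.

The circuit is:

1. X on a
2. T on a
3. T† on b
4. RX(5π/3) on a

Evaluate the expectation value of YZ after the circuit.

The observable YZ averages to -sqrt(3)/2.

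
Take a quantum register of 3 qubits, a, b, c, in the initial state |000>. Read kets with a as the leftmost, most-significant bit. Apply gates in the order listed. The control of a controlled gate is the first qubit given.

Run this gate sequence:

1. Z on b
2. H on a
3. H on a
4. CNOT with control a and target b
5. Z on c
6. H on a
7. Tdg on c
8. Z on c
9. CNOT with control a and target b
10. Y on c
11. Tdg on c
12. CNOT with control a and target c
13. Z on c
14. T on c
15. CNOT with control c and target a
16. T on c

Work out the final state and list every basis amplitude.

The resulting statevector has amplitude -sqrt(2)*exp(3*I*pi/4)/2 on |101>, sqrt(2)*exp(I*pi/4)/2 on |110>, and 0 on every other basis state.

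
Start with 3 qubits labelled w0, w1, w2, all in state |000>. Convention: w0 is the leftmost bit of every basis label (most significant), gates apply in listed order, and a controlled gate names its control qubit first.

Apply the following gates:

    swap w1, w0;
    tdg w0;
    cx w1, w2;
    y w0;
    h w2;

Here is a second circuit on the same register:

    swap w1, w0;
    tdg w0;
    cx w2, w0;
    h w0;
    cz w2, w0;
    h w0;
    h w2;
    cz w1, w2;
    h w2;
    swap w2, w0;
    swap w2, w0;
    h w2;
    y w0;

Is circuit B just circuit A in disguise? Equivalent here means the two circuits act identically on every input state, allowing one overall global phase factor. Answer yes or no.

Yes, they are equivalent — the unitaries differ by at most a global phase.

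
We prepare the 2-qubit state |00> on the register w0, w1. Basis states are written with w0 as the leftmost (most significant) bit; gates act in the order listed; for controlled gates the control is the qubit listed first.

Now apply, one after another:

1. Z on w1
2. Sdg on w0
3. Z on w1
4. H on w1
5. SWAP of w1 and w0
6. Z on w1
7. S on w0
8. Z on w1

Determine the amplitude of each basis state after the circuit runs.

The final amplitudes are sqrt(2)/2 on |00>, 0 on |01>, sqrt(2)*I/2 on |10>, 0 on |11>.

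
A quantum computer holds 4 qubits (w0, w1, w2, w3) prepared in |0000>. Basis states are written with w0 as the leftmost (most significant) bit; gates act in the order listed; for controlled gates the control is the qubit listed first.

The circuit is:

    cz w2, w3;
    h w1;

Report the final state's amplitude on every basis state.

The final amplitudes are sqrt(2)/2 on |0000>, sqrt(2)/2 on |0100>, and 0 on every other basis state.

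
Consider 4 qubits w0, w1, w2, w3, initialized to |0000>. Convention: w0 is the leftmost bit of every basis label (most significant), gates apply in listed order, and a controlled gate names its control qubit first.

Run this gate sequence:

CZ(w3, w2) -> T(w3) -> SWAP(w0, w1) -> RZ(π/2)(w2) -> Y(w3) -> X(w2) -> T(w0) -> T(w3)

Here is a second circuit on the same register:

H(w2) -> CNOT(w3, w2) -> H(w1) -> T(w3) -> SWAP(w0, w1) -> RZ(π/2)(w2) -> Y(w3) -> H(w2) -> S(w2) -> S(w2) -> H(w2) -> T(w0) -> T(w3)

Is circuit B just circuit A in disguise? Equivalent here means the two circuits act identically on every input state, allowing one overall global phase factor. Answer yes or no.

No, they are not equivalent — no single phase factor reconciles the two unitaries.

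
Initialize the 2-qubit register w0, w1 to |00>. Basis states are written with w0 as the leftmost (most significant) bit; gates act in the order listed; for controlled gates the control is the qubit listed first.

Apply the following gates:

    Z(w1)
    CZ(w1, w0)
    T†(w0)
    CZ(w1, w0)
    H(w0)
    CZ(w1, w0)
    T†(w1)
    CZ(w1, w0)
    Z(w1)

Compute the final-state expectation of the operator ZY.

The expectation value of ZY is 0.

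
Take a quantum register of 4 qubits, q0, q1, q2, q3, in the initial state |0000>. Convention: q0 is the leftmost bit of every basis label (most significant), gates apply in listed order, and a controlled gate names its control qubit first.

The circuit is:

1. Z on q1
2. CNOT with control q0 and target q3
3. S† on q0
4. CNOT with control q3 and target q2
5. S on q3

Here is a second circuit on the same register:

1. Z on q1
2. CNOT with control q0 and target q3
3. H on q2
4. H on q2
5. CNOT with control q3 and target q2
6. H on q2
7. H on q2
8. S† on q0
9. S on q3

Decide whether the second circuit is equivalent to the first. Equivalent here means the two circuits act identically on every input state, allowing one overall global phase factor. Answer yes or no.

Yes: on every input state the two circuits agree up to one overall phase factor.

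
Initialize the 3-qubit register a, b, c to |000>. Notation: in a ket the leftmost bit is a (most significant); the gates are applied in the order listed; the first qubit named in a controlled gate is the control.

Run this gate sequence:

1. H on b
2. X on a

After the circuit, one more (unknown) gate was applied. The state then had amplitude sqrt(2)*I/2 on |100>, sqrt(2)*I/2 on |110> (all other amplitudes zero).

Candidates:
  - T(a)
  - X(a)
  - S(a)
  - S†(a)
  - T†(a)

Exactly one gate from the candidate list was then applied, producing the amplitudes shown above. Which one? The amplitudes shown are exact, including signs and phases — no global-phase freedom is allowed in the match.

The unique candidate consistent with the amplitudes is S(a).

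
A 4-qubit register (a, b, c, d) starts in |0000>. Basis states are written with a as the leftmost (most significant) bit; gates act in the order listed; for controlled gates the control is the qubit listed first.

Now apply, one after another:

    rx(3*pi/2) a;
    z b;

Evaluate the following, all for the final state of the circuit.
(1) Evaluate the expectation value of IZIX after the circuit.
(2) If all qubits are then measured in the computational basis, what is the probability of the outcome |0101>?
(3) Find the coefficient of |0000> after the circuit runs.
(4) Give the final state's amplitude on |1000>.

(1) The observable IZIX averages to 0.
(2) A full measurement returns |0101> with probability 0.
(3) |0000> carries amplitude -sqrt(2)/2 in the final state.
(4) The amplitude on |1000> is -sqrt(2)*I/2.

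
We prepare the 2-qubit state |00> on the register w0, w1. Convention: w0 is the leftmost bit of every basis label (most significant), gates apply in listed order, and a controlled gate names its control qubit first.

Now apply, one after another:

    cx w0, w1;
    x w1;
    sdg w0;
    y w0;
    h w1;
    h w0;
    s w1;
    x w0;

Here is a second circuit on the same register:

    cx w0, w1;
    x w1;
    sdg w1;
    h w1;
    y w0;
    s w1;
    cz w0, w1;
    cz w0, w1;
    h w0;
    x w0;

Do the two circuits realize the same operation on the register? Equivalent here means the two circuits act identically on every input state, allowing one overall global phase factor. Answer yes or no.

No — the two circuits implement different unitaries, even allowing a global phase.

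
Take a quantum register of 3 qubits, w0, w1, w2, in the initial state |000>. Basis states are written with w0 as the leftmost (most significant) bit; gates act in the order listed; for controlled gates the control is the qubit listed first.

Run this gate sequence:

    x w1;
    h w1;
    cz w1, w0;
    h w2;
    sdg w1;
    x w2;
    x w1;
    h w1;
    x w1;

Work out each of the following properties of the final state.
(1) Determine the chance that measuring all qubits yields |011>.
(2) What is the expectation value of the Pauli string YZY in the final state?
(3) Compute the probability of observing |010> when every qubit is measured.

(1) Outcome |011> occurs with probability 1/4.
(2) In the final state, YZY has expectation 0.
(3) Outcome |010> occurs with probability 1/4.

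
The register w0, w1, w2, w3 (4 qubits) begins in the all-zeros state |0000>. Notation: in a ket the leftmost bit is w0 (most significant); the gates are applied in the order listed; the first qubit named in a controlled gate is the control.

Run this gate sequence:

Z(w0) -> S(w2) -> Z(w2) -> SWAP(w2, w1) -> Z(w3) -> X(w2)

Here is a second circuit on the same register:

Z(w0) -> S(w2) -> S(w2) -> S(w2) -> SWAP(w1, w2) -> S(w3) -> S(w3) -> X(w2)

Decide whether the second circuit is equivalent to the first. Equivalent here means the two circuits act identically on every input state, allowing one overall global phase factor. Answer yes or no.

Yes — the two circuits implement the same unitary up to a global phase.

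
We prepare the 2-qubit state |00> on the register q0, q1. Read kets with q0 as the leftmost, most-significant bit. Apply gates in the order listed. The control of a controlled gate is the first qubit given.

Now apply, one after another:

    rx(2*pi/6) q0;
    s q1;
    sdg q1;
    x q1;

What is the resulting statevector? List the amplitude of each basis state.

After the circuit, the state carries amplitude 0 on |00>, sqrt(3)/2 on |01>, 0 on |10>, -I/2 on |11>. Key observation: steps 2-3 multiply out to the identity, so the circuit reduces to the remaining gates.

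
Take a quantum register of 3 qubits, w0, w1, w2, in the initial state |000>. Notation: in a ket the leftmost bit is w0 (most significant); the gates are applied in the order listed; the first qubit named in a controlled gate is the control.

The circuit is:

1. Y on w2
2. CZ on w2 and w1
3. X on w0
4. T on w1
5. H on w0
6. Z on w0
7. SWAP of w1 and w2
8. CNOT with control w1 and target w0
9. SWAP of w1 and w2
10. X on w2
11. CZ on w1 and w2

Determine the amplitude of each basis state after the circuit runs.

The resulting statevector has amplitude sqrt(2)*I/2 on |000>, sqrt(2)*I/2 on |100>, and 0 on every other basis state.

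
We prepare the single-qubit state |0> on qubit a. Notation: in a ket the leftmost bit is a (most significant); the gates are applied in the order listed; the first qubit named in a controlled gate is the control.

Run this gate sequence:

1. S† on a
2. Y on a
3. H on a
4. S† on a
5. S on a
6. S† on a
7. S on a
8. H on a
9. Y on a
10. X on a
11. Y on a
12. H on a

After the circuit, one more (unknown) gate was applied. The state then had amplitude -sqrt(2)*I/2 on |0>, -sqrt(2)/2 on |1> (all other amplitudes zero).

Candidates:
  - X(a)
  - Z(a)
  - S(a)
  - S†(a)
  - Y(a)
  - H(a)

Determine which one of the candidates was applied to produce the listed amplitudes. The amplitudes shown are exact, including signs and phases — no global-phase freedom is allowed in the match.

The applied gate was S†(a). Key observation: the block from step 2 through step 9 cancels to the identity and can be dropped.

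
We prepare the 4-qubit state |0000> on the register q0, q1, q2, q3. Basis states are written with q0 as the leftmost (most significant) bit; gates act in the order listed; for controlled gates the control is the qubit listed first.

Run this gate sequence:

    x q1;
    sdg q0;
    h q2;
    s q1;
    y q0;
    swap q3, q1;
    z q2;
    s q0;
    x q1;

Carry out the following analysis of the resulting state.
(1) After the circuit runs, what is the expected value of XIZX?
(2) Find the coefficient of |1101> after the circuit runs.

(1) The expectation value of XIZX is 0.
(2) The amplitude on |1101> is -sqrt(2)*I/2.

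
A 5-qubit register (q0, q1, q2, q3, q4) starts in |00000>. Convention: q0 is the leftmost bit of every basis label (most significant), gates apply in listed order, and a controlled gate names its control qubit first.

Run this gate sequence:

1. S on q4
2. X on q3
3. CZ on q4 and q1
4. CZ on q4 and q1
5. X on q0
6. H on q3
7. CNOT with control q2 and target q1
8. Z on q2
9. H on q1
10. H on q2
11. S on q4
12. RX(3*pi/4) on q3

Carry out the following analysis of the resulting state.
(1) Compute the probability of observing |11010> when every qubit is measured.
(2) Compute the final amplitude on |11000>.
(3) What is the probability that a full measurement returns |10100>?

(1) The probability of measuring |11010> is 1/8. Key observation: gates 3-4 undo each other exactly, leaving only the rest of the circuit to track.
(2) The final state's coefficient on |11000> equals sqrt(2)*sqrt(2 - sqrt(2))/8 + sqrt(2)*I*sqrt(sqrt(2) + 2)/8.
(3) The probability of measuring |10100> is 1/8.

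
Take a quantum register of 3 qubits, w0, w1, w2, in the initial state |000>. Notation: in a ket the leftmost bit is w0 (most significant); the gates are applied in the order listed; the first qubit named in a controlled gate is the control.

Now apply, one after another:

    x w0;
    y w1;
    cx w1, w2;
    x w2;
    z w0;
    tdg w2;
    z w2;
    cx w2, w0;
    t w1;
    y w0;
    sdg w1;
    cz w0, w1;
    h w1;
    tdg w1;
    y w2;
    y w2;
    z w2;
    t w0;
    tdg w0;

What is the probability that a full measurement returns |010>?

A full measurement returns |010> with probability 1/2.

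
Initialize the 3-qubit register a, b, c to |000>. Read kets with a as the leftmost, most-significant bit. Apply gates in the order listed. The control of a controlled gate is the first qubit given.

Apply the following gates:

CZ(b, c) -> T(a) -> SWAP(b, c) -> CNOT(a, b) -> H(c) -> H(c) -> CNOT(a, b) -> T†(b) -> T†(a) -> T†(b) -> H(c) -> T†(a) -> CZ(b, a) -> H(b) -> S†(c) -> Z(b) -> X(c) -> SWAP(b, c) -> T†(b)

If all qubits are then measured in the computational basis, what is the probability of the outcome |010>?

Outcome |010> occurs with probability 1/4. Key observation: the block from step 4 through step 7 cancels to the identity and can be dropped.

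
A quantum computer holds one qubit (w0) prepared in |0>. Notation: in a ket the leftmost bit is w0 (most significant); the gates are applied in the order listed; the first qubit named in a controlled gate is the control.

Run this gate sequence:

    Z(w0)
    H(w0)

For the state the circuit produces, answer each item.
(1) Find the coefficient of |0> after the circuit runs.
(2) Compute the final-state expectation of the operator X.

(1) |0> carries amplitude sqrt(2)/2 in the final state.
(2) The observable X averages to 1.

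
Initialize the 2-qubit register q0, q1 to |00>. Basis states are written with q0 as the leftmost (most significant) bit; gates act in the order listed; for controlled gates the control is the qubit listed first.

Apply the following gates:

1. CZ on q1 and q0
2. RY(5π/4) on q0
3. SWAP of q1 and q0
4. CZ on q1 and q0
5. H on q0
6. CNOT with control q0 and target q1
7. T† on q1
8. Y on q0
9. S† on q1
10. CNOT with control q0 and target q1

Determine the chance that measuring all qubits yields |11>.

The probability of measuring |11> is 1/4 - sqrt(2)/8.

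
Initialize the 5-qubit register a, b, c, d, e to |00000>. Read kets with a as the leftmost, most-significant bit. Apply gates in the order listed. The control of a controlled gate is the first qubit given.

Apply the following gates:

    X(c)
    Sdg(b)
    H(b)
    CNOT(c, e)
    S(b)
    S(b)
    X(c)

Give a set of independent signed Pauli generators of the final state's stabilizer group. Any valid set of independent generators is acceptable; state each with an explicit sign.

The final state is stabilized by the group generated by -IXIII, +ZIIII, +IIZII, +IIIZI, -IIIIZ; other independent generating sets are equally valid.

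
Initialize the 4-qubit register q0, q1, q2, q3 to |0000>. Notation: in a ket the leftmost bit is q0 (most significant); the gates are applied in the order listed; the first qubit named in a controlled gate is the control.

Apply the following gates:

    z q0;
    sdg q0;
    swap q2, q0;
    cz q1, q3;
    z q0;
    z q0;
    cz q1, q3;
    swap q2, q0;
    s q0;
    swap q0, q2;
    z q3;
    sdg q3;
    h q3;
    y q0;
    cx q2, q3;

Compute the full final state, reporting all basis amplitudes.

After the circuit, the state carries amplitude sqrt(2)*I/2 on |1000>, sqrt(2)*I/2 on |1001>, and 0 on every other basis state.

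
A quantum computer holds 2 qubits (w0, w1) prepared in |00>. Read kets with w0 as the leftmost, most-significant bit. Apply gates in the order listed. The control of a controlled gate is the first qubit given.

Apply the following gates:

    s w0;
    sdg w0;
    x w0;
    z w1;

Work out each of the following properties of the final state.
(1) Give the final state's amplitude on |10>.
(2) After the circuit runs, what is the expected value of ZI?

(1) The amplitude on |10> is 1. Key observation: steps 1-2 multiply out to the identity, so the circuit reduces to the remaining gates.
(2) The observable ZI averages to -1.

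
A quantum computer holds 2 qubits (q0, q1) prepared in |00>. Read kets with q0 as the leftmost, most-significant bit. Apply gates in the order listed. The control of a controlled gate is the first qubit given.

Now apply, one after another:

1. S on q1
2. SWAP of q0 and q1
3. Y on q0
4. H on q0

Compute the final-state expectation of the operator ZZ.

The observable ZZ averages to 0.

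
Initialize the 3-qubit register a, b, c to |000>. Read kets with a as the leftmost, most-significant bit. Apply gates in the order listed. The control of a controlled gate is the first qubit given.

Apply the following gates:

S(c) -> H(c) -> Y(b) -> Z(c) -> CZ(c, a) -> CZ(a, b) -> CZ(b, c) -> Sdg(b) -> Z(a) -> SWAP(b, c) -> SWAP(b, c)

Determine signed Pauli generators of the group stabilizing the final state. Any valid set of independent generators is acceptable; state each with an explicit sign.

One valid set of independent stabilizer generators is +IIX, +ZII, -IZI (any independent generating set of the same group is equally correct).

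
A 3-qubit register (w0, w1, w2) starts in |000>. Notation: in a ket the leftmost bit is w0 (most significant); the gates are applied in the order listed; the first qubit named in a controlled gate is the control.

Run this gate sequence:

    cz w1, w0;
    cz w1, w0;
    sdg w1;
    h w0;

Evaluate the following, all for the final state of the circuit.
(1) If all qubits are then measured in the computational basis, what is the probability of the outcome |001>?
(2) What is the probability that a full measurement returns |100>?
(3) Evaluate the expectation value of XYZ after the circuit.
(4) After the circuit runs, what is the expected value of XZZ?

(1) A full measurement returns |001> with probability 0.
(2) A full measurement returns |100> with probability 1/2.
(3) In the final state, XYZ has expectation 0.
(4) The expectation value of XZZ is 1.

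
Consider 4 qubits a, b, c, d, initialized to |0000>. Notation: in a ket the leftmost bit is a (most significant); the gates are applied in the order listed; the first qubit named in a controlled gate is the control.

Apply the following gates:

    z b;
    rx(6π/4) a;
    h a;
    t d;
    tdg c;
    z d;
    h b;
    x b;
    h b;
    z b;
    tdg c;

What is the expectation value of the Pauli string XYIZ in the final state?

The observable XYIZ averages to 0.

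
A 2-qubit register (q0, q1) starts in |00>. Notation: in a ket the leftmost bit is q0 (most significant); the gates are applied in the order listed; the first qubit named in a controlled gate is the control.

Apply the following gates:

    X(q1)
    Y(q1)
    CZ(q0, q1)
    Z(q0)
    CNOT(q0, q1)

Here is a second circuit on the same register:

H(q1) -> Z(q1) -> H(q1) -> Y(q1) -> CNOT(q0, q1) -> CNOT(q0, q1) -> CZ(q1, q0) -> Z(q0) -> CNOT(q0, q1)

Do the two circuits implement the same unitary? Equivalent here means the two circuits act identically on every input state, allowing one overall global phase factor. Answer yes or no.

Yes: on every input state the two circuits agree up to one overall phase factor.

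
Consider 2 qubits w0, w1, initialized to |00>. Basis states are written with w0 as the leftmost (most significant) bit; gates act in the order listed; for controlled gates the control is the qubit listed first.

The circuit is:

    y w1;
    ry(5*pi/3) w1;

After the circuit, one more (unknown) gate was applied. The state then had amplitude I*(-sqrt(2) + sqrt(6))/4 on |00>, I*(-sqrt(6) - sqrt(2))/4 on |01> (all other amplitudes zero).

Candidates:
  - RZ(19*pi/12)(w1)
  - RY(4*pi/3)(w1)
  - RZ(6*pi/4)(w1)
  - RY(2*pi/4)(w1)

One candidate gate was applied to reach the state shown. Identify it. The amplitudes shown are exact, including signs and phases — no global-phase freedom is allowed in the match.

The applied gate was RY(2*pi/4)(w1).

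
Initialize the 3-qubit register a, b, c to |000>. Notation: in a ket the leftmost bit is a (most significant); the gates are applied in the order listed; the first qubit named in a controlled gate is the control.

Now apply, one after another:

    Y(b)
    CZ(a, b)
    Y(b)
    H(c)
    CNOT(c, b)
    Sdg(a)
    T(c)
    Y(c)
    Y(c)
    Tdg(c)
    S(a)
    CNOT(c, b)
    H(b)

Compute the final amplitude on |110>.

The amplitude on |110> is 0. Key observation: the block from step 5 through step 12 cancels to the identity and can be dropped.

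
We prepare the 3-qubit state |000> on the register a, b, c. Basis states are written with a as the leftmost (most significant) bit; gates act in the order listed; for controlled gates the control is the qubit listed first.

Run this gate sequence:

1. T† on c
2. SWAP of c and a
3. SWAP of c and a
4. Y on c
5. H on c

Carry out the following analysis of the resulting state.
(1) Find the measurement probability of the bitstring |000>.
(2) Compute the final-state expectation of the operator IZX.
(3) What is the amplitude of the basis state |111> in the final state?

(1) The probability of measuring |000> is 1/2.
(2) The expectation value of IZX is -1.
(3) The amplitude on |111> is 0.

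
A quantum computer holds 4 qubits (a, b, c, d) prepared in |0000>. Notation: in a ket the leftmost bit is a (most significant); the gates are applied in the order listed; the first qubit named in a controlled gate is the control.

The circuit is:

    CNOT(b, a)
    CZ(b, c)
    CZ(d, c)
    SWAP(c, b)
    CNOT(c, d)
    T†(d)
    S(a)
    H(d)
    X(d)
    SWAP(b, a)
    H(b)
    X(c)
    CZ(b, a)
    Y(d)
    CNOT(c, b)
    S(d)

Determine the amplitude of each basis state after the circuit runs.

After the circuit, the state carries amplitude -I/2 on |0010>, -1/2 on |0011>, -I/2 on |0110>, -1/2 on |0111>, and 0 on every other basis state.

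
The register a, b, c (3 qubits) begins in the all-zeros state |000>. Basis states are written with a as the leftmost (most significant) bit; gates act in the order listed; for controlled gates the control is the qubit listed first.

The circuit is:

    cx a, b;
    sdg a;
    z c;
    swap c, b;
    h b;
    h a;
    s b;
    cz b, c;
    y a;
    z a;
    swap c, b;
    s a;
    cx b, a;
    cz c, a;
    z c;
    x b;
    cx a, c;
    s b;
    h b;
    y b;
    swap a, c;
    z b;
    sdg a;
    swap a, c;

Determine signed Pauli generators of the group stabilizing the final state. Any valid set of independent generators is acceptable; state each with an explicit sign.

One valid set of independent stabilizer generators is -XII, -IXI, -IIX (any independent generating set of the same group is equally correct).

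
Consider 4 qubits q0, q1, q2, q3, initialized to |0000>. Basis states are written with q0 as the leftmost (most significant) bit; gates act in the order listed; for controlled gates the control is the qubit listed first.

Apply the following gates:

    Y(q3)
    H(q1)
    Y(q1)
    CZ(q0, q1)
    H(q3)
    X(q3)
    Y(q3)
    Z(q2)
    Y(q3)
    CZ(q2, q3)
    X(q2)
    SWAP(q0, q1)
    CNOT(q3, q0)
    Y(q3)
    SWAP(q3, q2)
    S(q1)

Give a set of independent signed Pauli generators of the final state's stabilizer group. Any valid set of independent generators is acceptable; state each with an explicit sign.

One valid set of independent stabilizer generators is -XIII, -IIXI, +IZII, -IIIZ (any independent generating set of the same group is equally correct).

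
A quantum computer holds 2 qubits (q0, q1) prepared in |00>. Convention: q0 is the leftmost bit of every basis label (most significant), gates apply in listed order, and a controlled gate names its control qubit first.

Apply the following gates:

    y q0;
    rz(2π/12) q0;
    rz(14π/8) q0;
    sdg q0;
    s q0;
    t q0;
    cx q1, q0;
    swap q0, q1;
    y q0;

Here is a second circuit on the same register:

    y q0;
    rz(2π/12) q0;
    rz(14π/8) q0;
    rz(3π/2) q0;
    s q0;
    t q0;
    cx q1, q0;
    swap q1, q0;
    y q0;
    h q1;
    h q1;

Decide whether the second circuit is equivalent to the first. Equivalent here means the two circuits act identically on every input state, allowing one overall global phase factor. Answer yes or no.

Yes, they are equivalent — the unitaries differ by at most a global phase.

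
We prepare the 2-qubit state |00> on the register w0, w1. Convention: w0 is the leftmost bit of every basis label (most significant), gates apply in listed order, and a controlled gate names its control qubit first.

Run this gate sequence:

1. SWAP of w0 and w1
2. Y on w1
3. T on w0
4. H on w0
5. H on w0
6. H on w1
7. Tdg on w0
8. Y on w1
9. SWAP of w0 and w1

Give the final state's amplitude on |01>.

|01> carries amplitude 0 in the final state.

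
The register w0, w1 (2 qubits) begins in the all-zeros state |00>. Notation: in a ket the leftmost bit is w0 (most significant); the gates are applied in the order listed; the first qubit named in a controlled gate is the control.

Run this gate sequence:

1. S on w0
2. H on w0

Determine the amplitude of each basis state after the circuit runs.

The resulting statevector has amplitude sqrt(2)/2 on |00>, 0 on |01>, sqrt(2)/2 on |10>, 0 on |11>.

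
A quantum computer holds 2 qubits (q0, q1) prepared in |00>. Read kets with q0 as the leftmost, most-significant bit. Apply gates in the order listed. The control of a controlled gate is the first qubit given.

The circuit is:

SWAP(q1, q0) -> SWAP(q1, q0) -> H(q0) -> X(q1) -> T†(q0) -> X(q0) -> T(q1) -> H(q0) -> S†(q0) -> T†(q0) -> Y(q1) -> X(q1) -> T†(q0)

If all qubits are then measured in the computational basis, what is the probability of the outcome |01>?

A full measurement returns |01> with probability sqrt(2)/4 + 1/2.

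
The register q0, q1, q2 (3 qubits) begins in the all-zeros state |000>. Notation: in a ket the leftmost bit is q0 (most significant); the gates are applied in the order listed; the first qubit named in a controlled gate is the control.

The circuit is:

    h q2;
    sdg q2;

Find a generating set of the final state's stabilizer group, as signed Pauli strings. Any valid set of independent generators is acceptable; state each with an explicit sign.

The final state is stabilized by the group generated by -IIY, +ZII, +IZI; other independent generating sets are equally valid.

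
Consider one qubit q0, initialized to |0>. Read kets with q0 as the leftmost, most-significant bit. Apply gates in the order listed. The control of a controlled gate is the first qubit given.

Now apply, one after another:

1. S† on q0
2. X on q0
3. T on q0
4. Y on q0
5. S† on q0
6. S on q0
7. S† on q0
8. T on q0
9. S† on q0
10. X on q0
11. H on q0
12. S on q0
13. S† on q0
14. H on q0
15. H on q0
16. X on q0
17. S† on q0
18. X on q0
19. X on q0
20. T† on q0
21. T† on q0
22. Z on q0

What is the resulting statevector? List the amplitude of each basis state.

After the circuit, the state carries amplitude sqrt(2)*exp(3*I*pi/4)/2 on |0>, -sqrt(2)*exp(3*I*pi/4)/2 on |1>. Key observation: gates 11-14 undo each other exactly, leaving only the rest of the circuit to track.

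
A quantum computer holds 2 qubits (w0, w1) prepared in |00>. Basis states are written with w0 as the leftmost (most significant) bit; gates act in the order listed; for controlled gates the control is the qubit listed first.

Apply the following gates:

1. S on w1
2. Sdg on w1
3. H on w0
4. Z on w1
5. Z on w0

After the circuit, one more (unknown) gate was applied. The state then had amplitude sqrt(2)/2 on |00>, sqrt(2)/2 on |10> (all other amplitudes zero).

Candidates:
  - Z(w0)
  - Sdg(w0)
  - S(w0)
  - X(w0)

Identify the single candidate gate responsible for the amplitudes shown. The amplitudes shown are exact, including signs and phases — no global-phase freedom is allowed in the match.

The unique candidate consistent with the amplitudes is Z(w0). Key observation: gates 1-2 undo each other exactly, leaving only the rest of the circuit to track.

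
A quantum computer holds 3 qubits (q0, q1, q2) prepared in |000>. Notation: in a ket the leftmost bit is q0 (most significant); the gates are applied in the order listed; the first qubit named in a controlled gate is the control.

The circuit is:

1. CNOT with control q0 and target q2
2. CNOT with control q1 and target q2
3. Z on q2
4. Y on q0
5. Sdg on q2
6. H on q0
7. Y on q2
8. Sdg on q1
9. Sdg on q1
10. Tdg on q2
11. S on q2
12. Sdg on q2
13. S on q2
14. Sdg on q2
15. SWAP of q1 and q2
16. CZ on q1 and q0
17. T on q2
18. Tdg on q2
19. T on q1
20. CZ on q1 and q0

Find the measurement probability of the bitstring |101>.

The probability of measuring |101> is 0. Key observation: gates 11-12 undo each other exactly, leaving only the rest of the circuit to track.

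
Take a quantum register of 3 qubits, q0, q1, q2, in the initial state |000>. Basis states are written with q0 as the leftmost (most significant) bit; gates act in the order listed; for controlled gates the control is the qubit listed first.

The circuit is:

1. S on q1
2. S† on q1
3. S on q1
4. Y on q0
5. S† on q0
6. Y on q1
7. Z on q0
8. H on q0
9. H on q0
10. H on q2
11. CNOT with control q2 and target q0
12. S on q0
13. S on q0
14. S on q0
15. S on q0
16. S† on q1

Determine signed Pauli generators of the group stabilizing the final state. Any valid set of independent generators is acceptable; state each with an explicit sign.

The final state is stabilized by the group generated by +XIX, -ZIZ, -IZI; other independent generating sets are equally valid. Key observation: gates 12-15 undo each other exactly, leaving only the rest of the circuit to track.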